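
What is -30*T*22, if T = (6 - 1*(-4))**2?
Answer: -66000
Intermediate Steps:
T = 100 (T = (6 + 4)**2 = 10**2 = 100)
-30*T*22 = -30*100*22 = -3000*22 = -66000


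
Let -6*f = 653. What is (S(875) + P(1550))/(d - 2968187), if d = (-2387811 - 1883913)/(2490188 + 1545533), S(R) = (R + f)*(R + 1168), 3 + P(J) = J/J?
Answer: -12634038483713/23957557759102 ≈ -0.52735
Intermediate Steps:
f = -653/6 (f = -1/6*653 = -653/6 ≈ -108.83)
P(J) = -2 (P(J) = -3 + J/J = -3 + 1 = -2)
S(R) = (1168 + R)*(-653/6 + R) (S(R) = (R - 653/6)*(R + 1168) = (-653/6 + R)*(1168 + R) = (1168 + R)*(-653/6 + R))
d = -4271724/4035721 ≈ -1.0585
(S(875) + P(1550))/(d - 2968187) = ((-381352/3 + 875**2 + (6355/6)*875) - 2)/(-4271724/4035721 - 2968187) = ((-381352/3 + 765625 + 5560625/6) - 2)/(-11978778879551/4035721) = (3130557/2 - 2)*(-4035721/11978778879551) = (3130553/2)*(-4035721/11978778879551) = -12634038483713/23957557759102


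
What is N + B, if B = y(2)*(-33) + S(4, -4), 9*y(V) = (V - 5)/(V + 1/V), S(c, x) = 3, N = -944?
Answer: -4683/5 ≈ -936.60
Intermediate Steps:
y(V) = (-5 + V)/(9*(V + 1/V)) (y(V) = ((V - 5)/(V + 1/V))/9 = ((-5 + V)/(V + 1/V))/9 = (-5 + V)/(9*(V + 1/V)))
B = 37/5 (B = ((⅑)*2*(-5 + 2)/(1 + 2²))*(-33) + 3 = ((⅑)*2*(-3)/(1 + 4))*(-33) + 3 = ((⅑)*2*(-3)/5)*(-33) + 3 = ((⅑)*2*(⅕)*(-3))*(-33) + 3 = -2/15*(-33) + 3 = 22/5 + 3 = 37/5 ≈ 7.4000)
N + B = -944 + 37/5 = -4683/5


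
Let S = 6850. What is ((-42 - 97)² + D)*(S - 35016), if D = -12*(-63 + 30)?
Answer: -555349022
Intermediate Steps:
D = 396 (D = -12*(-33) = 396)
((-42 - 97)² + D)*(S - 35016) = ((-42 - 97)² + 396)*(6850 - 35016) = ((-139)² + 396)*(-28166) = (19321 + 396)*(-28166) = 19717*(-28166) = -555349022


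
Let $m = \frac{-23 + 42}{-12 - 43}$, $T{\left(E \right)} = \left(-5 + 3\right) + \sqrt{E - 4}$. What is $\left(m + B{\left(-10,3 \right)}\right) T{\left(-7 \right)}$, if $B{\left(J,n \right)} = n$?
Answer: $- \frac{292}{55} + \frac{146 i \sqrt{11}}{55} \approx -5.3091 + 8.8041 i$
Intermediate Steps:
$T{\left(E \right)} = -2 + \sqrt{-4 + E}$
$m = - \frac{19}{55}$ ($m = \frac{19}{-55} = 19 \left(- \frac{1}{55}\right) = - \frac{19}{55} \approx -0.34545$)
$\left(m + B{\left(-10,3 \right)}\right) T{\left(-7 \right)} = \left(- \frac{19}{55} + 3\right) \left(-2 + \sqrt{-4 - 7}\right) = \frac{146 \left(-2 + \sqrt{-11}\right)}{55} = \frac{146 \left(-2 + i \sqrt{11}\right)}{55} = - \frac{292}{55} + \frac{146 i \sqrt{11}}{55}$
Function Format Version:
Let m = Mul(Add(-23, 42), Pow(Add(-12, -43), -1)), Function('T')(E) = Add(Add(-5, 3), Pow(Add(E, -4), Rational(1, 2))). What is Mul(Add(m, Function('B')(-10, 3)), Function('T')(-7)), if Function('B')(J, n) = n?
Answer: Add(Rational(-292, 55), Mul(Rational(146, 55), I, Pow(11, Rational(1, 2)))) ≈ Add(-5.3091, Mul(8.8041, I))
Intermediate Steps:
Function('T')(E) = Add(-2, Pow(Add(-4, E), Rational(1, 2)))
m = Rational(-19, 55) (m = Mul(19, Pow(-55, -1)) = Mul(19, Rational(-1, 55)) = Rational(-19, 55) ≈ -0.34545)
Mul(Add(m, Function('B')(-10, 3)), Function('T')(-7)) = Mul(Add(Rational(-19, 55), 3), Add(-2, Pow(Add(-4, -7), Rational(1, 2)))) = Mul(Rational(146, 55), Add(-2, Pow(-11, Rational(1, 2)))) = Mul(Rational(146, 55), Add(-2, Mul(I, Pow(11, Rational(1, 2))))) = Add(Rational(-292, 55), Mul(Rational(146, 55), I, Pow(11, Rational(1, 2))))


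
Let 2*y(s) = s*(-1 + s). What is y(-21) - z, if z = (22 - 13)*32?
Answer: -57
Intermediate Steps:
y(s) = s*(-1 + s)/2 (y(s) = (s*(-1 + s))/2 = s*(-1 + s)/2)
z = 288 (z = 9*32 = 288)
y(-21) - z = (1/2)*(-21)*(-1 - 21) - 1*288 = (1/2)*(-21)*(-22) - 288 = 231 - 288 = -57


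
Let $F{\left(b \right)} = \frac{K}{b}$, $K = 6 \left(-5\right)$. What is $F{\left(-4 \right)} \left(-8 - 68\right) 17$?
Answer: $-9690$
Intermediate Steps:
$K = -30$
$F{\left(b \right)} = - \frac{30}{b}$
$F{\left(-4 \right)} \left(-8 - 68\right) 17 = - \frac{30}{-4} \left(-8 - 68\right) 17 = \left(-30\right) \left(- \frac{1}{4}\right) \left(-8 - 68\right) 17 = \frac{15}{2} \left(-76\right) 17 = \left(-570\right) 17 = -9690$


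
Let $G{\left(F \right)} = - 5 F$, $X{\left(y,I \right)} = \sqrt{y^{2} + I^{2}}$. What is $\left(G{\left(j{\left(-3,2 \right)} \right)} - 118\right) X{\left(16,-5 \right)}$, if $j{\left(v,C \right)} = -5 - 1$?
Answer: $- 88 \sqrt{281} \approx -1475.1$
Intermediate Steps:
$j{\left(v,C \right)} = -6$
$X{\left(y,I \right)} = \sqrt{I^{2} + y^{2}}$
$\left(G{\left(j{\left(-3,2 \right)} \right)} - 118\right) X{\left(16,-5 \right)} = \left(\left(-5\right) \left(-6\right) - 118\right) \sqrt{\left(-5\right)^{2} + 16^{2}} = \left(30 - 118\right) \sqrt{25 + 256} = - 88 \sqrt{281}$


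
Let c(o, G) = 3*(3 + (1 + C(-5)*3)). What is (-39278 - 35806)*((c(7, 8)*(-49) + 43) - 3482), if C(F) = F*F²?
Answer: -3836642232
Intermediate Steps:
C(F) = F³
c(o, G) = -1113 (c(o, G) = 3*(3 + (1 + (-5)³*3)) = 3*(3 + (1 - 125*3)) = 3*(3 + (1 - 375)) = 3*(3 - 374) = 3*(-371) = -1113)
(-39278 - 35806)*((c(7, 8)*(-49) + 43) - 3482) = (-39278 - 35806)*((-1113*(-49) + 43) - 3482) = -75084*((54537 + 43) - 3482) = -75084*(54580 - 3482) = -75084*51098 = -3836642232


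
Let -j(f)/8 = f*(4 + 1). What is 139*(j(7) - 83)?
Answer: -50457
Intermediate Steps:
j(f) = -40*f (j(f) = -8*f*(4 + 1) = -8*f*5 = -40*f)
139*(j(7) - 83) = 139*(-40*7 - 83) = 139*(-280 - 83) = 139*(-363) = -50457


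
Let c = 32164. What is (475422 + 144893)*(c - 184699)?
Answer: -94619748525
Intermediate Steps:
(475422 + 144893)*(c - 184699) = (475422 + 144893)*(32164 - 184699) = 620315*(-152535) = -94619748525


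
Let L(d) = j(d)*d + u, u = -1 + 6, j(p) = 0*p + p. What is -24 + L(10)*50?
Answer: 5226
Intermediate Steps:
j(p) = p (j(p) = 0 + p = p)
u = 5
L(d) = 5 + d² (L(d) = d*d + 5 = d² + 5 = 5 + d²)
-24 + L(10)*50 = -24 + (5 + 10²)*50 = -24 + (5 + 100)*50 = -24 + 105*50 = -24 + 5250 = 5226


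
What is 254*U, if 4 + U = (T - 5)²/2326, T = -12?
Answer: -1144905/1163 ≈ -984.44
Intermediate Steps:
U = -9015/2326 (U = -4 + (-12 - 5)²/2326 = -4 + (-17)²*(1/2326) = -4 + 289*(1/2326) = -4 + 289/2326 = -9015/2326 ≈ -3.8758)
254*U = 254*(-9015/2326) = -1144905/1163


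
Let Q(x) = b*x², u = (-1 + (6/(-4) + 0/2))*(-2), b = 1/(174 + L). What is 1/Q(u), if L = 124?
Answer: 298/25 ≈ 11.920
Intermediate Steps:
b = 1/298 (b = 1/(174 + 124) = 1/298 ≈ 0.0033557)
u = 5 (u = (-1 + (6*(-¼) + 0*(½)))*(-2) = (-1 + (-3/2 + 0))*(-2) = (-1 - 3/2)*(-2) = -5/2*(-2) = 5)
Q(x) = x²/298
1/Q(u) = 1/((1/298)*5²) = 1/((1/298)*25) = 1/(25/298) = 298/25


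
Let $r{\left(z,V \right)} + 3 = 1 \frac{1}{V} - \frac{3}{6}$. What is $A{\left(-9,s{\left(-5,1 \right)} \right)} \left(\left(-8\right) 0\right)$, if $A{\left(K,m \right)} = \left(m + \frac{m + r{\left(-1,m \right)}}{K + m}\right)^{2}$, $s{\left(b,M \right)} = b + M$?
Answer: $0$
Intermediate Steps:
$r{\left(z,V \right)} = - \frac{7}{2} + \frac{1}{V}$ ($r{\left(z,V \right)} = -3 + \left(1 \frac{1}{V} - \frac{3}{6}\right) = -3 + \left(\frac{1}{V} - \frac{1}{2}\right) = -3 - \left(\frac{1}{2} - \frac{1}{V}\right) = - \frac{7}{2} + \frac{1}{V}$)
$s{\left(b,M \right)} = M + b$
$A{\left(K,m \right)} = \left(m + \frac{- \frac{7}{2} + m + \frac{1}{m}}{K + m}\right)^{2}$ ($A{\left(K,m \right)} = \left(m + \frac{m - \left(\frac{7}{2} - \frac{1}{m}\right)}{K + m}\right)^{2} = \left(m + \frac{- \frac{7}{2} + m + \frac{1}{m}}{K + m}\right)^{2}$)
$A{\left(-9,s{\left(-5,1 \right)} \right)} \left(\left(-8\right) 0\right) = \frac{\left(2 + \left(1 - 5\right) \left(-7 + 2 \left(1 - 5\right) + 2 \left(1 - 5\right)^{2} + 2 \left(-9\right) \left(1 - 5\right)\right)\right)^{2}}{4 \left(1 - 5\right)^{2} \left(-9 + \left(1 - 5\right)\right)^{2}} \left(\left(-8\right) 0\right) = \frac{\left(2 - 4 \left(-7 + 2 \left(-4\right) + 2 \left(-4\right)^{2} + 2 \left(-9\right) \left(-4\right)\right)\right)^{2}}{4 \cdot 16 \left(-9 - 4\right)^{2}} \cdot 0 = \frac{1}{4} \cdot \frac{1}{16} \left(2 - 4 \left(-7 - 8 + 2 \cdot 16 + 72\right)\right)^{2} \cdot \frac{1}{169} \cdot 0 = \frac{1}{4} \cdot \frac{1}{16} \left(2 - 4 \left(-7 - 8 + 32 + 72\right)\right)^{2} \cdot \frac{1}{169} \cdot 0 = \frac{1}{4} \cdot \frac{1}{16} \left(2 - 356\right)^{2} \cdot \frac{1}{169} \cdot 0 = \frac{1}{4} \cdot \frac{1}{16} \left(-354\right)^{2} \cdot \frac{1}{169} \cdot 0 = \frac{1}{4} \cdot \frac{1}{16} \cdot 125316 \cdot \frac{1}{169} \cdot 0 = \frac{31329}{2704} \cdot 0 = 0$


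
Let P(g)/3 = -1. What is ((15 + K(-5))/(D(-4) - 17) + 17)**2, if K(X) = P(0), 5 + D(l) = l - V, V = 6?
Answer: 17689/64 ≈ 276.39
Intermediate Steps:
D(l) = -11 + l (D(l) = -5 + (l - 1*6) = -5 + (l - 6) = -5 + (-6 + l) = -11 + l)
P(g) = -3 (P(g) = 3*(-1) = -3)
K(X) = -3
((15 + K(-5))/(D(-4) - 17) + 17)**2 = ((15 - 3)/((-11 - 4) - 17) + 17)**2 = (12/(-15 - 17) + 17)**2 = (12/(-32) + 17)**2 = (12*(-1/32) + 17)**2 = (-3/8 + 17)**2 = (133/8)**2 = 17689/64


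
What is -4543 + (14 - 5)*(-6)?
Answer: -4597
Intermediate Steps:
-4543 + (14 - 5)*(-6) = -4543 + 9*(-6) = -4543 - 54 = -4597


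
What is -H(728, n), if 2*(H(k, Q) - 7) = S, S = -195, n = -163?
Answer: 181/2 ≈ 90.500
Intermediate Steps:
H(k, Q) = -181/2 (H(k, Q) = 7 + (½)*(-195) = 7 - 195/2 = -181/2)
-H(728, n) = -1*(-181/2) = 181/2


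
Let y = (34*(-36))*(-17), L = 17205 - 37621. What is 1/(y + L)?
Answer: 1/392 ≈ 0.0025510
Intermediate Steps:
L = -20416
y = 20808 (y = -1224*(-17) = 20808)
1/(y + L) = 1/(20808 - 20416) = 1/392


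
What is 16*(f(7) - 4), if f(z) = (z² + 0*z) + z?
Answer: 832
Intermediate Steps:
f(z) = z + z² (f(z) = (z² + 0) + z = z² + z = z + z²)
16*(f(7) - 4) = 16*(7*(1 + 7) - 4) = 16*(7*8 - 4) = 16*(56 - 4) = 16*52 = 832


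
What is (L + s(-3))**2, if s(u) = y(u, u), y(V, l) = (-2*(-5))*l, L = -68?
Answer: 9604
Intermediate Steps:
y(V, l) = 10*l
s(u) = 10*u
(L + s(-3))**2 = (-68 + 10*(-3))**2 = (-68 - 30)**2 = (-98)**2 = 9604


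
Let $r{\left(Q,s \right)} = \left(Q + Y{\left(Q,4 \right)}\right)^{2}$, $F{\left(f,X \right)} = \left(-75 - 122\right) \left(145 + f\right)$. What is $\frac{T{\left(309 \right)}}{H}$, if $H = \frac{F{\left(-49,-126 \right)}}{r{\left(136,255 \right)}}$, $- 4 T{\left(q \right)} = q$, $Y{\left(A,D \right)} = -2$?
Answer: $\frac{462367}{6304} \approx 73.345$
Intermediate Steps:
$F{\left(f,X \right)} = -28565 - 197 f$ ($F{\left(f,X \right)} = - 197 \left(145 + f\right) = -28565 - 197 f$)
$T{\left(q \right)} = - \frac{q}{4}$
$r{\left(Q,s \right)} = \left(-2 + Q\right)^{2}$ ($r{\left(Q,s \right)} = \left(Q - 2\right)^{2} = \left(-2 + Q\right)^{2}$)
$H = - \frac{4728}{4489}$ ($H = \frac{-28565 - -9653}{\left(-2 + 136\right)^{2}} = \frac{-28565 + 9653}{134^{2}} = - \frac{18912}{17956} = \left(-18912\right) \frac{1}{17956} = - \frac{4728}{4489} \approx -1.0532$)
$\frac{T{\left(309 \right)}}{H} = \frac{\left(- \frac{1}{4}\right) 309}{- \frac{4728}{4489}} = \left(- \frac{309}{4}\right) \left(- \frac{4489}{4728}\right) = \frac{462367}{6304}$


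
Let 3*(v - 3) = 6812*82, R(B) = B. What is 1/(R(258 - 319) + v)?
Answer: 3/558410 ≈ 5.3724e-6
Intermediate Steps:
v = 558593/3 (v = 3 + (6812*82)/3 = 3 + (⅓)*558584 = 3 + 558584/3 = 558593/3 ≈ 1.8620e+5)
1/(R(258 - 319) + v) = 1/((258 - 319) + 558593/3) = 1/(-61 + 558593/3) = 1/(558410/3) = 3/558410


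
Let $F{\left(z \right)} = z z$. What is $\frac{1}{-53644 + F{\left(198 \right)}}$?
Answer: $- \frac{1}{14440} \approx -6.9252 \cdot 10^{-5}$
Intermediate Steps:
$F{\left(z \right)} = z^{2}$
$\frac{1}{-53644 + F{\left(198 \right)}} = \frac{1}{-53644 + 198^{2}} = \frac{1}{-53644 + 39204} = \frac{1}{-14440} = - \frac{1}{14440}$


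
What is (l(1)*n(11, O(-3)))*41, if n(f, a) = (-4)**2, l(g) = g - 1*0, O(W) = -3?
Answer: 656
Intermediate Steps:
l(g) = g (l(g) = g + 0 = g)
n(f, a) = 16
(l(1)*n(11, O(-3)))*41 = (1*16)*41 = 16*41 = 656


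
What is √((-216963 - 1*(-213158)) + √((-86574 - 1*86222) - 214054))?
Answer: √(-3805 + 5*I*√15474) ≈ 5.0249 + 61.889*I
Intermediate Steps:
√((-216963 - 1*(-213158)) + √((-86574 - 1*86222) - 214054)) = √((-216963 + 213158) + √((-86574 - 86222) - 214054)) = √(-3805 + √(-172796 - 214054)) = √(-3805 + √(-386850)) = √(-3805 + 5*I*√15474)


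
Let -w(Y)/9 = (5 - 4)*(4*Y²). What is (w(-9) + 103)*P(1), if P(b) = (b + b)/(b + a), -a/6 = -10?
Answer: -5626/61 ≈ -92.229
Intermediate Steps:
a = 60 (a = -6*(-10) = 60)
w(Y) = -36*Y² (w(Y) = -9*(5 - 4)*4*Y² = -9*4*Y² = -36*Y²)
P(b) = 2*b/(60 + b) (P(b) = (b + b)/(b + 60) = (2*b)/(60 + b) = 2*b/(60 + b))
(w(-9) + 103)*P(1) = (-36*(-9)² + 103)*(2*1/(60 + 1)) = (-36*81 + 103)*(2*1/61) = (-2916 + 103)*(2*1*(1/61)) = -2813*2/61 = -5626/61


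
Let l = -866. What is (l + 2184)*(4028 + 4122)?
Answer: 10741700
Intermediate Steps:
(l + 2184)*(4028 + 4122) = (-866 + 2184)*(4028 + 4122) = 1318*8150 = 10741700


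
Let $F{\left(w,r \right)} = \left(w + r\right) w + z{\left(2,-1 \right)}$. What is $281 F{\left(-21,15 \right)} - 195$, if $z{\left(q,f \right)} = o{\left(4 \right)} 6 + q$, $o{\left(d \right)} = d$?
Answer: $42517$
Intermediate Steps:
$z{\left(q,f \right)} = 24 + q$ ($z{\left(q,f \right)} = 4 \cdot 6 + q = 24 + q$)
$F{\left(w,r \right)} = 26 + w \left(r + w\right)$ ($F{\left(w,r \right)} = \left(w + r\right) w + \left(24 + 2\right) = \left(r + w\right) w + 26 = w \left(r + w\right) + 26 = 26 + w \left(r + w\right)$)
$281 F{\left(-21,15 \right)} - 195 = 281 \left(26 + \left(-21\right)^{2} + 15 \left(-21\right)\right) - 195 = 281 \left(26 + 441 - 315\right) - 195 = 281 \cdot 152 - 195 = 42712 - 195 = 42517$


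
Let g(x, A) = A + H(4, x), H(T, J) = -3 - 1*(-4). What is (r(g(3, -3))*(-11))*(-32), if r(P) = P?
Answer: -704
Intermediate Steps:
H(T, J) = 1 (H(T, J) = -3 + 4 = 1)
g(x, A) = 1 + A (g(x, A) = A + 1 = 1 + A)
(r(g(3, -3))*(-11))*(-32) = ((1 - 3)*(-11))*(-32) = -2*(-11)*(-32) = 22*(-32) = -704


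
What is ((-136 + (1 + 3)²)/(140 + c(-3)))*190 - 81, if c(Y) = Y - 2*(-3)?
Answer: -34383/143 ≈ -240.44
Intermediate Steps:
c(Y) = 6 + Y (c(Y) = Y + 6 = 6 + Y)
((-136 + (1 + 3)²)/(140 + c(-3)))*190 - 81 = ((-136 + (1 + 3)²)/(140 + (6 - 3)))*190 - 81 = ((-136 + 4²)/(140 + 3))*190 - 81 = ((-136 + 16)/143)*190 - 81 = -120*1/143*190 - 81 = -120/143*190 - 81 = -22800/143 - 81 = -34383/143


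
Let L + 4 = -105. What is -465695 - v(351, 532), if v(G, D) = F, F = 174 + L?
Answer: -465760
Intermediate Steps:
L = -109 (L = -4 - 105 = -109)
F = 65 (F = 174 - 109 = 65)
v(G, D) = 65
-465695 - v(351, 532) = -465695 - 1*65 = -465695 - 65 = -465760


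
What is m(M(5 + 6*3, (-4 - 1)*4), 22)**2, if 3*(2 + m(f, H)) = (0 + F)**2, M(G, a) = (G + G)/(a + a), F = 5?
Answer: 361/9 ≈ 40.111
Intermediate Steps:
M(G, a) = G/a (M(G, a) = (2*G)/((2*a)) = (2*G)*(1/(2*a)) = G/a)
m(f, H) = 19/3 (m(f, H) = -2 + (0 + 5)**2/3 = -2 + (1/3)*5**2 = -2 + (1/3)*25 = -2 + 25/3 = 19/3)
m(M(5 + 6*3, (-4 - 1)*4), 22)**2 = (19/3)**2 = 361/9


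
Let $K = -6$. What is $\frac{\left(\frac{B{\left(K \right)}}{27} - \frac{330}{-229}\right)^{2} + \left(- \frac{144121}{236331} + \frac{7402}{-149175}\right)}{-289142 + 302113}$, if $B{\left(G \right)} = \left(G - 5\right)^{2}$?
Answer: $\frac{63629655578406808}{23980661739244931175} \approx 0.0026534$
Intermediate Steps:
$B{\left(G \right)} = \left(-5 + G\right)^{2}$
$\frac{\left(\frac{B{\left(K \right)}}{27} - \frac{330}{-229}\right)^{2} + \left(- \frac{144121}{236331} + \frac{7402}{-149175}\right)}{-289142 + 302113} = \frac{\left(\frac{\left(-5 - 6\right)^{2}}{27} - \frac{330}{-229}\right)^{2} + \left(- \frac{144121}{236331} + \frac{7402}{-149175}\right)}{-289142 + 302113} = \frac{\left(\left(-11\right)^{2} \cdot \frac{1}{27} - - \frac{330}{229}\right)^{2} + \left(\left(-144121\right) \frac{1}{236331} + 7402 \left(- \frac{1}{149175}\right)\right)}{12971} = \left(\left(121 \cdot \frac{1}{27} + \frac{330}{229}\right)^{2} - \frac{861058231}{1305728775}\right) \frac{1}{12971} = \left(\left(\frac{121}{27} + \frac{330}{229}\right)^{2} - \frac{861058231}{1305728775}\right) \frac{1}{12971} = \left(\left(\frac{36619}{6183}\right)^{2} - \frac{861058231}{1305728775}\right) \frac{1}{12971} = \left(\frac{1340951161}{38229489} - \frac{861058231}{1305728775}\right) \frac{1}{12971} = \frac{63629655578406808}{1848790512623925} \cdot \frac{1}{12971} = \frac{63629655578406808}{23980661739244931175}$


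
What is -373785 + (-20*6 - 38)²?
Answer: -348821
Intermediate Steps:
-373785 + (-20*6 - 38)² = -373785 + (-120 - 38)² = -373785 + (-158)² = -373785 + 24964 = -348821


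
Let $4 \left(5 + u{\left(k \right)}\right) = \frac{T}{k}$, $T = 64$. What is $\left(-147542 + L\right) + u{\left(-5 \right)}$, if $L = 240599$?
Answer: $\frac{465244}{5} \approx 93049.0$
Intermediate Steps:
$u{\left(k \right)} = -5 + \frac{16}{k}$ ($u{\left(k \right)} = -5 + \frac{64 \frac{1}{k}}{4} = -5 + \frac{16}{k}$)
$\left(-147542 + L\right) + u{\left(-5 \right)} = \left(-147542 + 240599\right) - \left(5 - \frac{16}{-5}\right) = 93057 + \left(-5 + 16 \left(- \frac{1}{5}\right)\right) = 93057 - \frac{41}{5} = \frac{465244}{5}$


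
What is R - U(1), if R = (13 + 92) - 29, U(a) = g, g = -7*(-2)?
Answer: 62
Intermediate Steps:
g = 14
U(a) = 14
R = 76 (R = 105 - 29 = 76)
R - U(1) = 76 - 1*14 = 76 - 14 = 62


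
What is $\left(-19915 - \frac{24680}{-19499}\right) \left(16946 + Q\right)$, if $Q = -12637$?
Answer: $- \frac{53973408795}{629} \approx -8.5808 \cdot 10^{7}$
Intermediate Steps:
$\left(-19915 - \frac{24680}{-19499}\right) \left(16946 + Q\right) = \left(-19915 - \frac{24680}{-19499}\right) \left(16946 - 12637\right) = \left(-19915 - - \frac{24680}{19499}\right) 4309 = \left(-19915 + \frac{24680}{19499}\right) 4309 = \left(- \frac{388297905}{19499}\right) 4309 = - \frac{53973408795}{629}$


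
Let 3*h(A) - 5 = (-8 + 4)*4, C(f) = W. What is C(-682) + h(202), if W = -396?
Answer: -1199/3 ≈ -399.67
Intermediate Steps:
C(f) = -396
h(A) = -11/3 (h(A) = 5/3 + ((-8 + 4)*4)/3 = 5/3 + (-4*4)/3 = 5/3 + (⅓)*(-16) = 5/3 - 16/3 = -11/3)
C(-682) + h(202) = -396 - 11/3 = -1199/3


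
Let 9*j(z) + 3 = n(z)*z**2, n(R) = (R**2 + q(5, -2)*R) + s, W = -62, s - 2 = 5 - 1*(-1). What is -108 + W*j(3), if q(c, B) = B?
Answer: -2308/3 ≈ -769.33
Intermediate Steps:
s = 8 (s = 2 + (5 - 1*(-1)) = 2 + (5 + 1) = 2 + 6 = 8)
n(R) = 8 + R**2 - 2*R (n(R) = (R**2 - 2*R) + 8 = 8 + R**2 - 2*R)
j(z) = -1/3 + z**2*(8 + z**2 - 2*z)/9 (j(z) = -1/3 + ((8 + z**2 - 2*z)*z**2)/9 = -1/3 + (z**2*(8 + z**2 - 2*z))/9 = -1/3 + z**2*(8 + z**2 - 2*z)/9)
-108 + W*j(3) = -108 - 62*(-1/3 + (1/9)*3**2*(8 + 3**2 - 2*3)) = -108 - 62*(-1/3 + (1/9)*9*(8 + 9 - 6)) = -108 - 62*(-1/3 + (1/9)*9*11) = -108 - 62*(-1/3 + 11) = -108 - 62*32/3 = -108 - 1984/3 = -2308/3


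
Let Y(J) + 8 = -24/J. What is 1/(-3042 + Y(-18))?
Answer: -3/9146 ≈ -0.00032801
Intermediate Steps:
Y(J) = -8 - 24/J
1/(-3042 + Y(-18)) = 1/(-3042 + (-8 - 24/(-18))) = 1/(-3042 + (-8 - 24*(-1/18))) = 1/(-3042 + (-8 + 4/3)) = 1/(-3042 - 20/3) = 1/(-9146/3) = -3/9146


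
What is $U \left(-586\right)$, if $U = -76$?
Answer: $44536$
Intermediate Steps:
$U \left(-586\right) = \left(-76\right) \left(-586\right) = 44536$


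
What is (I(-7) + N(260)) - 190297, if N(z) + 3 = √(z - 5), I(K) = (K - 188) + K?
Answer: -190502 + √255 ≈ -1.9049e+5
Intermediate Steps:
I(K) = -188 + 2*K (I(K) = (-188 + K) + K = -188 + 2*K)
N(z) = -3 + √(-5 + z) (N(z) = -3 + √(z - 5) = -3 + √(-5 + z))
(I(-7) + N(260)) - 190297 = ((-188 + 2*(-7)) + (-3 + √(-5 + 260))) - 190297 = ((-188 - 14) + (-3 + √255)) - 190297 = (-202 + (-3 + √255)) - 190297 = (-205 + √255) - 190297 = -190502 + √255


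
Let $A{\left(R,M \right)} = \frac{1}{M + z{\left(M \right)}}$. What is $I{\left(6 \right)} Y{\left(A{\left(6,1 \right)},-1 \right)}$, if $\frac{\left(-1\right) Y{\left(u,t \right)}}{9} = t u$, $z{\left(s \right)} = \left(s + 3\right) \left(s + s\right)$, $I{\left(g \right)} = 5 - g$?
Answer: $-1$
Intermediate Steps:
$z{\left(s \right)} = 2 s \left(3 + s\right)$ ($z{\left(s \right)} = \left(3 + s\right) 2 s = 2 s \left(3 + s\right)$)
$A{\left(R,M \right)} = \frac{1}{M + 2 M \left(3 + M\right)}$
$Y{\left(u,t \right)} = - 9 t u$
$I{\left(6 \right)} Y{\left(A{\left(6,1 \right)},-1 \right)} = \left(5 - 6\right) \left(\left(-9\right) \left(-1\right) \frac{1}{1 \left(7 + 2 \cdot 1\right)}\right) = \left(5 - 6\right) \left(\left(-9\right) \left(-1\right) 1 \frac{1}{7 + 2}\right) = - \left(-9\right) \left(-1\right) 1 \cdot \frac{1}{9} = - \frac{\left(-9\right) \left(-1\right)}{9} = \left(-1\right) 1 = -1$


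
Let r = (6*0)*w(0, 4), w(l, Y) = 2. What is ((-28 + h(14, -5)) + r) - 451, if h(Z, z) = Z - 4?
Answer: -469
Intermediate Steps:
h(Z, z) = -4 + Z
r = 0 (r = (6*0)*2 = 0*2 = 0)
((-28 + h(14, -5)) + r) - 451 = ((-28 + (-4 + 14)) + 0) - 451 = ((-28 + 10) + 0) - 451 = (-18 + 0) - 451 = -18 - 451 = -469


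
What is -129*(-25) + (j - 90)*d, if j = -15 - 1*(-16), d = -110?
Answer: 13015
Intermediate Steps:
j = 1 (j = -15 + 16 = 1)
-129*(-25) + (j - 90)*d = -129*(-25) + (1 - 90)*(-110) = 3225 - 89*(-110) = 3225 + 9790 = 13015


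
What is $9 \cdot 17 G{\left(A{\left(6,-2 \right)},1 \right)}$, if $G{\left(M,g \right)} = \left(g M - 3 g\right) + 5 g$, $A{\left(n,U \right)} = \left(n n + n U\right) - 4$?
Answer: $3366$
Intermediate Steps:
$A{\left(n,U \right)} = -4 + n^{2} + U n$ ($A{\left(n,U \right)} = \left(n^{2} + U n\right) - 4 = -4 + n^{2} + U n$)
$G{\left(M,g \right)} = 2 g + M g$ ($G{\left(M,g \right)} = \left(M g - 3 g\right) + 5 g = \left(- 3 g + M g\right) + 5 g = 2 g + M g$)
$9 \cdot 17 G{\left(A{\left(6,-2 \right)},1 \right)} = 9 \cdot 17 \cdot 1 \left(2 - \left(16 - 36\right)\right) = 153 \cdot 1 \left(2 - -20\right) = 153 \cdot 1 \left(2 + 20\right) = 153 \cdot 1 \cdot 22 = 153 \cdot 22 = 3366$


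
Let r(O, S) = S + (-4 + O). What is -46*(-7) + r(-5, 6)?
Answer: 319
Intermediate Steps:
r(O, S) = -4 + O + S
-46*(-7) + r(-5, 6) = -46*(-7) + (-4 - 5 + 6) = 322 - 3 = 319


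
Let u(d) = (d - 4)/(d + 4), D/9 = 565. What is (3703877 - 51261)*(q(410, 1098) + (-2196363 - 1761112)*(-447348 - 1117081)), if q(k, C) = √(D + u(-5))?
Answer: 22614034746754873400 + 10957848*√566 ≈ 2.2614e+19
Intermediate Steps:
D = 5085 (D = 9*565 = 5085)
u(d) = (-4 + d)/(4 + d)
q(k, C) = 3*√566 (q(k, C) = √(5085 + (-4 - 5)/(4 - 5)) = √(5085 - 9/(-1)) = √(5085 - 1*(-9)) = √(5085 + 9) = √5094 = 3*√566)
(3703877 - 51261)*(q(410, 1098) + (-2196363 - 1761112)*(-447348 - 1117081)) = (3703877 - 51261)*(3*√566 + (-2196363 - 1761112)*(-447348 - 1117081)) = 3652616*(3*√566 - 3957475*(-1564429)) = 3652616*(3*√566 + 6191188656775) = 3652616*(6191188656775 + 3*√566) = 22614034746754873400 + 10957848*√566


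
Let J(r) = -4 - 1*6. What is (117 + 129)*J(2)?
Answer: -2460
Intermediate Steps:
J(r) = -10 (J(r) = -4 - 6 = -10)
(117 + 129)*J(2) = (117 + 129)*(-10) = 246*(-10) = -2460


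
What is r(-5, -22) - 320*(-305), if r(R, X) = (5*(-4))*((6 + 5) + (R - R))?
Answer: 97380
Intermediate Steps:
r(R, X) = -220 (r(R, X) = -20*(11 + 0) = -20*11 = -220)
r(-5, -22) - 320*(-305) = -220 - 320*(-305) = -220 + 97600 = 97380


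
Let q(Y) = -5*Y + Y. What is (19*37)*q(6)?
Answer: -16872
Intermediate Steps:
q(Y) = -4*Y
(19*37)*q(6) = (19*37)*(-4*6) = 703*(-24) = -16872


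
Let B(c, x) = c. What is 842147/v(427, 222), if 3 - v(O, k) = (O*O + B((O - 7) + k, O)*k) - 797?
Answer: -842147/324053 ≈ -2.5988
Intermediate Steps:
v(O, k) = 800 - O² - k*(-7 + O + k) (v(O, k) = 3 - ((O*O + ((O - 7) + k)*k) - 797) = 3 - ((O² + ((-7 + O) + k)*k) - 797) = 3 - ((O² + (-7 + O + k)*k) - 797) = 3 - ((O² + k*(-7 + O + k)) - 797) = 3 - (-797 + O² + k*(-7 + O + k)) = 3 + (797 - O² - k*(-7 + O + k)) = 800 - O² - k*(-7 + O + k))
842147/v(427, 222) = 842147/(800 - 1*427² - 1*222*(-7 + 427 + 222)) = 842147/(800 - 1*182329 - 1*222*642) = 842147/(800 - 182329 - 142524) = 842147/(-324053) = 842147*(-1/324053) = -842147/324053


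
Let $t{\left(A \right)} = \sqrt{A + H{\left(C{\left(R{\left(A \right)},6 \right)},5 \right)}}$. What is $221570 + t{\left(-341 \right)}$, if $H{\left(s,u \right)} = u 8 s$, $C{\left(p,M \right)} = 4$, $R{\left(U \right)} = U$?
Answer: $221570 + i \sqrt{181} \approx 2.2157 \cdot 10^{5} + 13.454 i$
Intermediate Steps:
$H{\left(s,u \right)} = 8 s u$
$t{\left(A \right)} = \sqrt{160 + A}$ ($t{\left(A \right)} = \sqrt{A + 8 \cdot 4 \cdot 5} = \sqrt{A + 160} = \sqrt{160 + A}$)
$221570 + t{\left(-341 \right)} = 221570 + \sqrt{160 - 341} = 221570 + \sqrt{-181} = 221570 + i \sqrt{181}$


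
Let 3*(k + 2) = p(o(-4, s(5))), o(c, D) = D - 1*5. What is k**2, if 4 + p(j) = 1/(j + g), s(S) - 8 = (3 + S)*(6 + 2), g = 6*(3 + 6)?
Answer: 162409/14641 ≈ 11.093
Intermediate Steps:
g = 54 (g = 6*9 = 54)
s(S) = 32 + 8*S (s(S) = 8 + (3 + S)*(6 + 2) = 8 + (3 + S)*8 = 8 + (24 + 8*S) = 32 + 8*S)
o(c, D) = -5 + D (o(c, D) = D - 5 = -5 + D)
p(j) = -4 + 1/(54 + j) (p(j) = -4 + 1/(j + 54) = -4 + 1/(54 + j))
k = -403/121 (k = -2 + ((-215 - 4*(-5 + (32 + 8*5)))/(54 + (-5 + (32 + 8*5))))/3 = -2 + ((-215 - 4*(-5 + (32 + 40)))/(54 + (-5 + (32 + 40))))/3 = -2 + ((-215 - 4*(-5 + 72))/(54 + (-5 + 72)))/3 = -2 + ((-215 - 4*67)/(54 + 67))/3 = -2 + ((-215 - 268)/121)/3 = -2 + ((1/121)*(-483))/3 = -2 + (1/3)*(-483/121) = -2 - 161/121 = -403/121 ≈ -3.3306)
k**2 = (-403/121)**2 = 162409/14641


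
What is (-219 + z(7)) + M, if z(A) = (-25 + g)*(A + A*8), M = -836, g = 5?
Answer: -2315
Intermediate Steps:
z(A) = -180*A (z(A) = (-25 + 5)*(A + A*8) = -20*(A + 8*A) = -180*A)
(-219 + z(7)) + M = (-219 - 180*7) - 836 = (-219 - 1260) - 836 = -1479 - 836 = -2315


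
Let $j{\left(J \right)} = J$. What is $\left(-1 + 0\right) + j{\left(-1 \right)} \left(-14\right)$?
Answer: $13$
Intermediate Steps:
$\left(-1 + 0\right) + j{\left(-1 \right)} \left(-14\right) = \left(-1 + 0\right) - -14 = -1 + 14 = 13$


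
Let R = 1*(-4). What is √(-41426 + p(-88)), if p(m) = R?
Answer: I*√41430 ≈ 203.54*I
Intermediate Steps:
R = -4
p(m) = -4
√(-41426 + p(-88)) = √(-41426 - 4) = √(-41430) = I*√41430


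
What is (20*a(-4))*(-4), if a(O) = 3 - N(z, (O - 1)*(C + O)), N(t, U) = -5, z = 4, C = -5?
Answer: -640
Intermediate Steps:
a(O) = 8 (a(O) = 3 - 1*(-5) = 3 + 5 = 8)
(20*a(-4))*(-4) = (20*8)*(-4) = 160*(-4) = -640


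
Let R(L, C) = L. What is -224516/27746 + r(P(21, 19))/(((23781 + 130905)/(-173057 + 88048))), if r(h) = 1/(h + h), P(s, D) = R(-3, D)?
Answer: -103009116071/12875753268 ≈ -8.0002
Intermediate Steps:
P(s, D) = -3
r(h) = 1/(2*h)
-224516/27746 + r(P(21, 19))/(((23781 + 130905)/(-173057 + 88048))) = -224516/27746 + ((1/2)/(-3))/(((23781 + 130905)/(-173057 + 88048))) = -224516*1/27746 + ((1/2)*(-1/3))/((154686/(-85009))) = -112258/13873 - 1/(6*(154686*(-1/85009))) = -112258/13873 - 1/(6*(-154686/85009)) = -112258/13873 - 1/6*(-85009/154686) = -112258/13873 + 85009/928116 = -103009116071/12875753268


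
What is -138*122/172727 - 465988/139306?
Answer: -41417032546/12030953731 ≈ -3.4425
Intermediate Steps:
-138*122/172727 - 465988/139306 = -16836*1/172727 - 465988*1/139306 = -16836/172727 - 232994/69653 = -41417032546/12030953731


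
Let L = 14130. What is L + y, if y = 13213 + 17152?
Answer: 44495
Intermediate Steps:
y = 30365
L + y = 14130 + 30365 = 44495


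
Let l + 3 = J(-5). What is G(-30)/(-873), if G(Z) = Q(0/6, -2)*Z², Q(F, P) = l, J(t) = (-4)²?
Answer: -1300/97 ≈ -13.402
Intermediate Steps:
J(t) = 16
l = 13 (l = -3 + 16 = 13)
Q(F, P) = 13
G(Z) = 13*Z²
G(-30)/(-873) = (13*(-30)²)/(-873) = (13*900)*(-1/873) = 11700*(-1/873) = -1300/97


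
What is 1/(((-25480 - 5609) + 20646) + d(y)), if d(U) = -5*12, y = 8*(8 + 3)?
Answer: -1/10503 ≈ -9.5211e-5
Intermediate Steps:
y = 88 (y = 8*11 = 88)
d(U) = -60
1/(((-25480 - 5609) + 20646) + d(y)) = 1/(((-25480 - 5609) + 20646) - 60) = 1/((-31089 + 20646) - 60) = 1/(-10443 - 60) = 1/(-10503) = -1/10503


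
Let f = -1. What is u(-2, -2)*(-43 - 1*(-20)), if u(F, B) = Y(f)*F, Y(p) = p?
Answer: -46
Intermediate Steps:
u(F, B) = -F
u(-2, -2)*(-43 - 1*(-20)) = (-1*(-2))*(-43 - 1*(-20)) = 2*(-43 + 20) = 2*(-23) = -46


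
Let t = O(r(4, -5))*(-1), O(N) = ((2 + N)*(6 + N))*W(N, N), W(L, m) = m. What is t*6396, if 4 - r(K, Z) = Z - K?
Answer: -23697180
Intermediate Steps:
r(K, Z) = 4 + K - Z (r(K, Z) = 4 - (Z - K) = 4 + (K - Z) = 4 + K - Z)
O(N) = N*(2 + N)*(6 + N) (O(N) = ((2 + N)*(6 + N))*N = N*(2 + N)*(6 + N))
t = -3705 (t = ((4 + 4 - 1*(-5))*(12 + (4 + 4 - 1*(-5))² + 8*(4 + 4 - 1*(-5))))*(-1) = ((4 + 4 + 5)*(12 + (4 + 4 + 5)² + 8*(4 + 4 + 5)))*(-1) = (13*(12 + 13² + 8*13))*(-1) = (13*(12 + 169 + 104))*(-1) = (13*285)*(-1) = 3705*(-1) = -3705)
t*6396 = -3705*6396 = -23697180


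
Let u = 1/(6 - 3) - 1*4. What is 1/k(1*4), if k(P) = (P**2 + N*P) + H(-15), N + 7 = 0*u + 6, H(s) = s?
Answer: -1/3 ≈ -0.33333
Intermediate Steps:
u = -11/3 (u = 1/3 - 4 = -11/3 ≈ -3.6667)
N = -1 (N = -7 + (0*(-11/3) + 6) = -7 + (0 + 6) = -7 + 6 = -1)
k(P) = -15 + P**2 - P (k(P) = (P**2 - P) - 15 = -15 + P**2 - P)
1/k(1*4) = 1/(-15 + (1*4)**2 - 4) = 1/(-15 + 4**2 - 1*4) = 1/(-15 + 16 - 4) = 1/(-3) = -1/3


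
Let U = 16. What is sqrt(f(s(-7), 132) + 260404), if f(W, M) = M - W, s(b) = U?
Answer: 2*sqrt(65130) ≈ 510.41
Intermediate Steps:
s(b) = 16
sqrt(f(s(-7), 132) + 260404) = sqrt((132 - 1*16) + 260404) = sqrt((132 - 16) + 260404) = sqrt(116 + 260404) = sqrt(260520) = 2*sqrt(65130)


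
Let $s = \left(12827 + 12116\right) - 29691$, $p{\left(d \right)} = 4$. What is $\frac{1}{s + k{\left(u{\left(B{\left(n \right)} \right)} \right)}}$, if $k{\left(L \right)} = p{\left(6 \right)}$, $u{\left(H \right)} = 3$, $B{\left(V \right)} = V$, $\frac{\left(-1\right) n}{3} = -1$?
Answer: $- \frac{1}{4744} \approx -0.00021079$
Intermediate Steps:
$n = 3$ ($n = \left(-3\right) \left(-1\right) = 3$)
$k{\left(L \right)} = 4$
$s = -4748$ ($s = 24943 - 29691 = -4748$)
$\frac{1}{s + k{\left(u{\left(B{\left(n \right)} \right)} \right)}} = \frac{1}{-4748 + 4} = \frac{1}{-4744} = - \frac{1}{4744}$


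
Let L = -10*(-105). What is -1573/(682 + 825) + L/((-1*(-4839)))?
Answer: -182709/220981 ≈ -0.82681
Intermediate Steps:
L = 1050
-1573/(682 + 825) + L/((-1*(-4839))) = -1573/(682 + 825) + 1050/((-1*(-4839))) = -1573/1507 + 1050/4839 = -1573*1/1507 + 1050*(1/4839) = -143/137 + 350/1613 = -182709/220981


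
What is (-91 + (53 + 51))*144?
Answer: 1872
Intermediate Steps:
(-91 + (53 + 51))*144 = (-91 + 104)*144 = 13*144 = 1872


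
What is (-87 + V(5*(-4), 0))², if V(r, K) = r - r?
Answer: 7569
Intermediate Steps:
V(r, K) = 0
(-87 + V(5*(-4), 0))² = (-87 + 0)² = (-87)² = 7569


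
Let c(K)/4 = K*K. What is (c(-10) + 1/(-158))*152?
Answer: 4803124/79 ≈ 60799.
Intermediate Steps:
c(K) = 4*K² (c(K) = 4*(K*K) = 4*K²)
(c(-10) + 1/(-158))*152 = (4*(-10)² + 1/(-158))*152 = (4*100 - 1/158)*152 = (400 - 1/158)*152 = (63199/158)*152 = 4803124/79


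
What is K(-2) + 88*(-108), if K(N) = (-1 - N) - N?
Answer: -9501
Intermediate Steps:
K(N) = -1 - 2*N
K(-2) + 88*(-108) = (-1 - 2*(-2)) + 88*(-108) = (-1 + 4) - 9504 = 3 - 9504 = -9501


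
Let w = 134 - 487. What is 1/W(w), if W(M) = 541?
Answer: 1/541 ≈ 0.0018484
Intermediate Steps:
w = -353
1/W(w) = 1/541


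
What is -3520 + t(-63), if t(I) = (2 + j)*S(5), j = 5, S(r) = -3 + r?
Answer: -3506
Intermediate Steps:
t(I) = 14 (t(I) = (2 + 5)*(-3 + 5) = 7*2 = 14)
-3520 + t(-63) = -3520 + 14 = -3506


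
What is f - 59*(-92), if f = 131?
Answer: 5559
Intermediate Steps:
f - 59*(-92) = 131 - 59*(-92) = 131 + 5428 = 5559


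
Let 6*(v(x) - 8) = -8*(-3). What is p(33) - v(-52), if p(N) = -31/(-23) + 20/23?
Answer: -225/23 ≈ -9.7826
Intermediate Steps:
v(x) = 12 (v(x) = 8 + (-8*(-3))/6 = 8 + (1/6)*24 = 8 + 4 = 12)
p(N) = 51/23 (p(N) = -31*(-1/23) + 20*(1/23) = 31/23 + 20/23 = 51/23)
p(33) - v(-52) = 51/23 - 1*12 = 51/23 - 12 = -225/23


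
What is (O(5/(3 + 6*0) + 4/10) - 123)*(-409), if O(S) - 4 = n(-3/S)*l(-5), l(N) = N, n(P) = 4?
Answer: 56851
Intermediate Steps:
O(S) = -16 (O(S) = 4 + 4*(-5) = 4 - 20 = -16)
(O(5/(3 + 6*0) + 4/10) - 123)*(-409) = (-16 - 123)*(-409) = -139*(-409) = 56851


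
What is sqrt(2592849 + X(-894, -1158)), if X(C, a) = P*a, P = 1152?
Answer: sqrt(1258833) ≈ 1122.0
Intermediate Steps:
X(C, a) = 1152*a
sqrt(2592849 + X(-894, -1158)) = sqrt(2592849 + 1152*(-1158)) = sqrt(2592849 - 1334016) = sqrt(1258833)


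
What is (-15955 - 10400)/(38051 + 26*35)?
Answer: -8785/12987 ≈ -0.67645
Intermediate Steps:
(-15955 - 10400)/(38051 + 26*35) = -26355/(38051 + 910) = -26355/38961 = -26355*1/38961 = -8785/12987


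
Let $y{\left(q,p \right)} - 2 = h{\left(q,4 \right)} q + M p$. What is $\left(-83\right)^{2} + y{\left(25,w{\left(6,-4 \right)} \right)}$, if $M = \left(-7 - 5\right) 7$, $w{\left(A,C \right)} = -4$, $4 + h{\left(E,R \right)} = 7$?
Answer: $7302$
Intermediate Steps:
$h{\left(E,R \right)} = 3$ ($h{\left(E,R \right)} = -4 + 7 = 3$)
$M = -84$ ($M = \left(-12\right) 7 = -84$)
$y{\left(q,p \right)} = 2 - 84 p + 3 q$ ($y{\left(q,p \right)} = 2 - \left(- 3 q + 84 p\right) = 2 - 84 p + 3 q$)
$\left(-83\right)^{2} + y{\left(25,w{\left(6,-4 \right)} \right)} = \left(-83\right)^{2} + \left(2 - -336 + 3 \cdot 25\right) = 6889 + \left(2 + 336 + 75\right) = 6889 + 413 = 7302$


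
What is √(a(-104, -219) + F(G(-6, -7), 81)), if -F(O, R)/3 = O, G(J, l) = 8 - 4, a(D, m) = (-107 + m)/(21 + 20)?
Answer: I*√33538/41 ≈ 4.4667*I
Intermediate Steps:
a(D, m) = -107/41 + m/41 (a(D, m) = (-107 + m)/41 = (-107 + m)*(1/41) = -107/41 + m/41)
G(J, l) = 4
F(O, R) = -3*O
√(a(-104, -219) + F(G(-6, -7), 81)) = √((-107/41 + (1/41)*(-219)) - 3*4) = √((-107/41 - 219/41) - 12) = √(-326/41 - 12) = √(-818/41) = I*√33538/41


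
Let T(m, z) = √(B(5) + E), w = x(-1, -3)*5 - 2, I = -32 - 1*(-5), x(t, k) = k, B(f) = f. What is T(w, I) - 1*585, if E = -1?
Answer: -583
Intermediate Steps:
I = -27 (I = -32 + 5 = -27)
w = -17 (w = -3*5 - 2 = -15 - 2 = -17)
T(m, z) = 2 (T(m, z) = √(5 - 1) = √4 = 2)
T(w, I) - 1*585 = 2 - 1*585 = 2 - 585 = -583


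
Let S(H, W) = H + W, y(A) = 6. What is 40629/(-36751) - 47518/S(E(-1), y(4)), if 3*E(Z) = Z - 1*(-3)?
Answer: -2619907317/367510 ≈ -7128.8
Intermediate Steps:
E(Z) = 1 + Z/3 (E(Z) = (Z - 1*(-3))/3 = (Z + 3)/3 = (3 + Z)/3 = 1 + Z/3)
40629/(-36751) - 47518/S(E(-1), y(4)) = 40629/(-36751) - 47518/((1 + (⅓)*(-1)) + 6) = 40629*(-1/36751) - 47518/((1 - ⅓) + 6) = -40629/36751 - 47518/(⅔ + 6) = -40629/36751 - 47518/20/3 = -40629/36751 - 47518*3/20 = -40629/36751 - 71277/10 = -2619907317/367510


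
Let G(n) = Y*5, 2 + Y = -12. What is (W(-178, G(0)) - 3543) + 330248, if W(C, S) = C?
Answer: 326527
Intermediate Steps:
Y = -14 (Y = -2 - 12 = -14)
G(n) = -70 (G(n) = -14*5 = -70)
(W(-178, G(0)) - 3543) + 330248 = (-178 - 3543) + 330248 = -3721 + 330248 = 326527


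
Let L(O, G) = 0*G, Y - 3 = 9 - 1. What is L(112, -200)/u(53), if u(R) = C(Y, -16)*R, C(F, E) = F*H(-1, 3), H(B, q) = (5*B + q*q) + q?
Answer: 0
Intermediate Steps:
Y = 11 (Y = 3 + (9 - 1) = 3 + 8 = 11)
L(O, G) = 0
H(B, q) = q + q**2 + 5*B (H(B, q) = (5*B + q**2) + q = (q**2 + 5*B) + q = q + q**2 + 5*B)
C(F, E) = 7*F (C(F, E) = F*(3 + 3**2 + 5*(-1)) = F*(3 + 9 - 5) = F*7 = 7*F)
u(R) = 77*R (u(R) = (7*11)*R = 77*R)
L(112, -200)/u(53) = 0/((77*53)) = 0/4081 = 0*(1/4081) = 0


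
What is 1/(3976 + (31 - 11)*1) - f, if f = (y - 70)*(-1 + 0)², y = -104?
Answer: 695305/3996 ≈ 174.00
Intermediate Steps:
f = -174 (f = (-104 - 70)*(-1 + 0)² = -174*(-1)² = -174*1 = -174)
1/(3976 + (31 - 11)*1) - f = 1/(3976 + (31 - 11)*1) - 1*(-174) = 1/(3976 + 20*1) + 174 = 1/(3976 + 20) + 174 = 1/3996 + 174 = 695305/3996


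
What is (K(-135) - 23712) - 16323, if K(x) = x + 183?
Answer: -39987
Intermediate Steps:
K(x) = 183 + x
(K(-135) - 23712) - 16323 = ((183 - 135) - 23712) - 16323 = (48 - 23712) - 16323 = -23664 - 16323 = -39987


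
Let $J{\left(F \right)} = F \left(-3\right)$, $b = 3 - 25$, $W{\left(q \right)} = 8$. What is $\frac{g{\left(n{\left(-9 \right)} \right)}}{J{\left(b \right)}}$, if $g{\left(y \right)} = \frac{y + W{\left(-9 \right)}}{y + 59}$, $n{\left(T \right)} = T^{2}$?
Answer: $\frac{89}{9240} \approx 0.009632$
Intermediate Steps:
$b = -22$ ($b = 3 - 25 = -22$)
$g{\left(y \right)} = \frac{8 + y}{59 + y}$ ($g{\left(y \right)} = \frac{y + 8}{y + 59} = \frac{8 + y}{59 + y}$)
$J{\left(F \right)} = - 3 F$
$\frac{g{\left(n{\left(-9 \right)} \right)}}{J{\left(b \right)}} = \frac{\frac{1}{59 + \left(-9\right)^{2}} \left(8 + \left(-9\right)^{2}\right)}{\left(-3\right) \left(-22\right)} = \frac{\frac{1}{59 + 81} \left(8 + 81\right)}{66} = \frac{1}{140} \cdot 89 \cdot \frac{1}{66} = \frac{89}{140} \cdot \frac{1}{66} = \frac{89}{9240}$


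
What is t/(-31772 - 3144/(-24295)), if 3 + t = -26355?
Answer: 320183805/385948798 ≈ 0.82960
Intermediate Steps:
t = -26358 (t = -3 - 26355 = -26358)
t/(-31772 - 3144/(-24295)) = -26358/(-31772 - 3144/(-24295)) = -26358/(-31772 - 3144*(-1)/24295) = -26358/(-31772 - 1*(-3144/24295)) = -26358/(-31772 + 3144/24295) = -26358/(-771897596/24295) = -26358*(-24295/771897596) = 320183805/385948798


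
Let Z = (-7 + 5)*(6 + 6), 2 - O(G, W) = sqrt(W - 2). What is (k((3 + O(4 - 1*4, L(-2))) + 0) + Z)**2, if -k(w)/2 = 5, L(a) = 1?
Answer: 1156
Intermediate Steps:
O(G, W) = 2 - sqrt(-2 + W) (O(G, W) = 2 - sqrt(W - 2) = 2 - sqrt(-2 + W))
Z = -24 (Z = -2*12 = -24)
k(w) = -10 (k(w) = -2*5 = -10)
(k((3 + O(4 - 1*4, L(-2))) + 0) + Z)**2 = (-10 - 24)**2 = (-34)**2 = 1156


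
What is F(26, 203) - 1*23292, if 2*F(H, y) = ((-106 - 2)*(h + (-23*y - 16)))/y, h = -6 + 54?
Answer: -4477878/203 ≈ -22059.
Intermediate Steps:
h = 48
F(H, y) = (-3456 + 2484*y)/(2*y) (F(H, y) = (((-106 - 2)*(48 + (-23*y - 16)))/y)/2 = ((-108*(48 + (-16 - 23*y)))/y)/2 = ((-108*(32 - 23*y))/y)/2 = ((-3456 + 2484*y)/y)/2 = (-3456 + 2484*y)/(2*y))
F(26, 203) - 1*23292 = (1242 - 1728/203) - 1*23292 = (1242 - 1728*1/203) - 23292 = (1242 - 1728/203) - 23292 = 250398/203 - 23292 = -4477878/203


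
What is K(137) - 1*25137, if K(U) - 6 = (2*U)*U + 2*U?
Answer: 12681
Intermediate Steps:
K(U) = 6 + 2*U + 2*U² (K(U) = 6 + ((2*U)*U + 2*U) = 6 + (2*U² + 2*U) = 6 + (2*U + 2*U²) = 6 + 2*U + 2*U²)
K(137) - 1*25137 = (6 + 2*137 + 2*137²) - 1*25137 = (6 + 274 + 2*18769) - 25137 = (6 + 274 + 37538) - 25137 = 37818 - 25137 = 12681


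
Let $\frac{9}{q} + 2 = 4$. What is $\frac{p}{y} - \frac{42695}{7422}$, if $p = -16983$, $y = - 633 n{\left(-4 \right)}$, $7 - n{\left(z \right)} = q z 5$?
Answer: $- \frac{831822623}{151906074} \approx -5.4759$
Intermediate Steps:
$q = \frac{9}{2}$ ($q = \frac{9}{-2 + 4} = \frac{9}{2} \approx 4.5$)
$n{\left(z \right)} = 7 - \frac{45 z}{2}$ ($n{\left(z \right)} = 7 - \frac{9 z}{2} \cdot 5 = 7 - \frac{45 z}{2}$)
$y = -61401$ ($y = - 633 \left(7 - -90\right) = - 633 \left(7 + 90\right) = \left(-633\right) 97 = -61401$)
$\frac{p}{y} - \frac{42695}{7422} = - \frac{16983}{-61401} - \frac{42695}{7422} = \left(-16983\right) \left(- \frac{1}{61401}\right) - \frac{42695}{7422} = \frac{5661}{20467} - \frac{42695}{7422} = - \frac{831822623}{151906074}$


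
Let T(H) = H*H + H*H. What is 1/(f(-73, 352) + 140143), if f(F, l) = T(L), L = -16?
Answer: 1/140655 ≈ 7.1096e-6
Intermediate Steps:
T(H) = 2*H**2 (T(H) = H**2 + H**2 = 2*H**2)
f(F, l) = 512 (f(F, l) = 2*(-16)**2 = 2*256 = 512)
1/(f(-73, 352) + 140143) = 1/(512 + 140143) = 1/140655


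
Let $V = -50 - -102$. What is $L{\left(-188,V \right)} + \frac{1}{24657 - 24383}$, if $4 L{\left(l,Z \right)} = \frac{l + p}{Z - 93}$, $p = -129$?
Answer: $\frac{43511}{22468} \approx 1.9366$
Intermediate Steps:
$V = 52$ ($V = -50 + 102 = 52$)
$L{\left(l,Z \right)} = \frac{-129 + l}{4 \left(-93 + Z\right)}$ ($L{\left(l,Z \right)} = \frac{\left(l - 129\right) \frac{1}{Z - 93}}{4} = \frac{\left(-129 + l\right) \frac{1}{-93 + Z}}{4} = \frac{\frac{1}{-93 + Z} \left(-129 + l\right)}{4} = \frac{-129 + l}{4 \left(-93 + Z\right)}$)
$L{\left(-188,V \right)} + \frac{1}{24657 - 24383} = \frac{-129 - 188}{4 \left(-93 + 52\right)} + \frac{1}{24657 - 24383} = \frac{1}{4} \frac{1}{-41} \left(-317\right) + \frac{1}{274} = \frac{1}{4} \left(- \frac{1}{41}\right) \left(-317\right) + \frac{1}{274} = \frac{317}{164} + \frac{1}{274} = \frac{43511}{22468}$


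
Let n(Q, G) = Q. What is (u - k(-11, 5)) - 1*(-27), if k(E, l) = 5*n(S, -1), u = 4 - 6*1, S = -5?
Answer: 50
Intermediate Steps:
u = -2 (u = 4 - 6 = -2)
k(E, l) = -25 (k(E, l) = 5*(-5) = -25)
(u - k(-11, 5)) - 1*(-27) = (-2 - 1*(-25)) - 1*(-27) = (-2 + 25) + 27 = 23 + 27 = 50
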